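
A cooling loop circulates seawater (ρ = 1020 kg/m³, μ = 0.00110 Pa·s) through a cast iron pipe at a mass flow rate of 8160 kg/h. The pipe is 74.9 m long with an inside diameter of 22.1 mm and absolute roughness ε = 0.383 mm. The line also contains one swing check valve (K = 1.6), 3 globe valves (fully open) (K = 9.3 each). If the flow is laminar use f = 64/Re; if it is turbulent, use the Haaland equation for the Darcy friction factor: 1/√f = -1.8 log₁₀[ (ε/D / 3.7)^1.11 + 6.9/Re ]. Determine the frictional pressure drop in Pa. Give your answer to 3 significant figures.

ṁ = 8160 kg/h = 8160/3600 = 2.267 kg/s.
A = πD²/4 = π(0.0221)²/4 = 0.0003836 m²; mean velocity V = ṁ/(ρA) = 2.267/(1020 · 0.0003836) = 5.793 m/s.
Reynolds number Re = ρVD/μ = 1020 · 5.793 · 0.0221 / 0.0011 = 1.187e+05.
Re > 4000 → turbulent. Relative roughness ε/D = 0.000383/0.0221 = 0.0173. Haaland: 1/√f = -1.8 log₁₀[(0.0173/3.7)^1.11 + 6.9/1.187e+05] = -1.8 log₁₀[0.0026 + 5.81e-05] = 4.637, so f = 0.04651.
Total minor-loss coefficient ΣK = 1·1.6 + 3·9.3 = 29.5.
ΔP = [f·L/D + ΣK]·(ρV²/2) = [0.04651·74.9/0.0221 + 29.5]·(1020·5.793²/2) = [157.6 + 29.5]·1.712e+04 = 3.203e+06 Pa.

ΔP ≈ 3.20×10^6 Pa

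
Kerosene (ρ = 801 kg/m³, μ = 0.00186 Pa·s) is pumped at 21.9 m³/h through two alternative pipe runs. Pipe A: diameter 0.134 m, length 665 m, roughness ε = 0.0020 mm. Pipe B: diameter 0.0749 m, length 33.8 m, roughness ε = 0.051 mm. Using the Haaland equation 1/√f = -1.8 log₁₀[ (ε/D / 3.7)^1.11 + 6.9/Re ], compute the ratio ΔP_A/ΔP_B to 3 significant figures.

ΔP_A/ΔP_B ≈ 1.13

Pipe A: V = Q/A = 0.006083/0.0141 = 0.4314 m/s; Re = 2.489e+04; ε/D = 1.49e-05; Haaland → f = 0.02441; ΔP_A = f(L/D)(ρV²/2) = 9029 Pa.
Pipe B: V = Q/A = 0.006083/0.004406 = 1.381 m/s; Re = 4.453e+04; ε/D = 0.000681; Haaland → f = 0.02323; ΔP_B = f(L/D)(ρV²/2) = 8003 Pa.
ΔP_A/ΔP_B = 9029/8003 = 1.13.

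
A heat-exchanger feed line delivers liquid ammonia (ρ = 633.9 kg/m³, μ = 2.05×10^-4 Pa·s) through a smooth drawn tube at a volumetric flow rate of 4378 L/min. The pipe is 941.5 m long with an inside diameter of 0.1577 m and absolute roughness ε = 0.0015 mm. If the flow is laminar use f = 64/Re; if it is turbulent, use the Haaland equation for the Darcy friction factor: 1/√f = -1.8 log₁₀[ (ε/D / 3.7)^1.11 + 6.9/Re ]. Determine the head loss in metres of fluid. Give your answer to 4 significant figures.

Q = 4378 L/min = 4378/60000 = 0.07297 m³/s.
Cross-sectional area A = πD²/4 = π(0.1577)²/4 = 0.01953 m²; mean velocity V = Q/A = 0.07297/0.01953 = 3.736 m/s.
Reynolds number Re = ρVD/μ = 633.9 · 3.736 · 0.1577 / 0.000205 = 1.822e+06.
Re > 4000 → turbulent. Relative roughness ε/D = 1.5e-06/0.1577 = 9.51e-06. Haaland: 1/√f = -1.8 log₁₀[(9.51e-06/3.7)^1.11 + 6.9/1.822e+06] = -1.8 log₁₀[6.24e-07 + 3.79e-06] = 9.64, so f = 0.01076.
Darcy-Weisbach: ΔP = f(L/D)(ρV²/2) = 0.01076·(941.5/0.1577)·(633.9·3.736²/2) = 0.01076·5970·4423 = 2.842e+05 Pa.
Head loss h_f = ΔP/(ρg) = 2.842e+05/(633.9·9.81) = 45.70 m.

h_f ≈ 45.70 m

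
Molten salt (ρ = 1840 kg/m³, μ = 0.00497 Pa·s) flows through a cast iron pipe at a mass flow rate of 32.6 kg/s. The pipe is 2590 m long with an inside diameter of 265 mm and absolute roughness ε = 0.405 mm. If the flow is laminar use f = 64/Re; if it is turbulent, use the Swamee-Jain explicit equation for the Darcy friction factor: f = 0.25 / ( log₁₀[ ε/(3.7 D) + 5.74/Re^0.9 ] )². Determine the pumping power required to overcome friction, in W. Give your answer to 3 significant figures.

A = πD²/4 = π(0.265)²/4 = 0.05515 m²; mean velocity V = ṁ/(ρA) = 32.6/(1840 · 0.05515) = 0.3212 m/s.
Reynolds number Re = ρVD/μ = 1840 · 0.3212 · 0.265 / 0.00497 = 3.152e+04.
Re > 4000 → turbulent. Relative roughness ε/D = 0.000405/0.265 = 0.00153. Swamee-Jain: f = 0.25/(log₁₀[0.00153/3.7 + 5.74/3.152e+04^0.9])² = 0.25/(log₁₀[0.000413 + 0.000513])² = 0.25/(-3.033)² = 0.02717.
Darcy-Weisbach: ΔP = f(L/D)(ρV²/2) = 0.02717·(2590/0.265)·(1840·0.3212²/2) = 0.02717·9774·94.93 = 2.521e+04 Pa.
Q = ṁ/ρ = 32.6/1840 = 0.01772 m³/s.
Pumping power P = QΔP = 0.01772·2.521e+04 = 446.7 W = 447 W.

P ≈ 447 W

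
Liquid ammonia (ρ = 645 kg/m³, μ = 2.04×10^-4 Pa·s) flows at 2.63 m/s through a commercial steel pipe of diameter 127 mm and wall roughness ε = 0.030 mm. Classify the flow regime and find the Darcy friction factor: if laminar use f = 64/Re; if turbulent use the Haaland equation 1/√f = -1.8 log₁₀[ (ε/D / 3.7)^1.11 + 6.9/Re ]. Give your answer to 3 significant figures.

Re = ρVD/μ = 645·2.63·0.127/0.000204 = 1.056e+06.
Re > 4000 → turbulent. ε/D = 3e-05/0.127 = 0.000236; Haaland: 1/√f = -1.8 log₁₀[2.21e-05 + 6.53e-06] = 8.179, so f = 0.01495.

f ≈ 0.0149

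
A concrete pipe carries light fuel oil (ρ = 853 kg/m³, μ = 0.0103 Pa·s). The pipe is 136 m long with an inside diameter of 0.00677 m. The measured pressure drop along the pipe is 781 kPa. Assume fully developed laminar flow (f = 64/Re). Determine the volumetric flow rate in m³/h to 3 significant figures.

Q ≈ 0.103 m³/h

For laminar flow, f = 64/Re with Re = ρVD/μ, so Darcy-Weisbach reduces to ΔP = 32μLV/D². Solving for V: V = ΔP·D²/(32μL) = 7.81e+05·(0.00677)²/(32·0.0103·136) = 0.7986 m/s.
Check: Re = ρVD/μ = 853·0.7986·0.00677/0.0103 = 447.7 < 2300, so the laminar assumption holds.
Q = V·A = 0.7986·(π/4·0.00677²) = 2.875e-05 m³/s = 0.103 m³/h.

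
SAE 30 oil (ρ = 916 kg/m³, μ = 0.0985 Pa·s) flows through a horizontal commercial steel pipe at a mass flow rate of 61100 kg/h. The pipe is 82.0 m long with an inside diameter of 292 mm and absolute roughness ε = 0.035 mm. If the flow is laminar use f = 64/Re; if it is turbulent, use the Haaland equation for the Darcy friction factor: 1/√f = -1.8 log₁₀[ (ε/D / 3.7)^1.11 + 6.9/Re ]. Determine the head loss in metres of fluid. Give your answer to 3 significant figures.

h_f ≈ 0.0933 m

ṁ = 61100 kg/h = 61100/3600 = 16.97 kg/s.
A = πD²/4 = π(0.292)²/4 = 0.06697 m²; mean velocity V = ṁ/(ρA) = 16.97/(916 · 0.06697) = 0.2767 m/s.
Reynolds number Re = ρVD/μ = 916 · 0.2767 · 0.292 / 0.0985 = 751.3.
Re < 2300 → laminar flow, so f = 64/Re = 64/751.3 = 0.08518 (the turbulent correlation is not needed).
Darcy-Weisbach: ΔP = f(L/D)(ρV²/2) = 0.08518·(82/0.292)·(916·0.2767²/2) = 0.08518·280.8·35.06 = 838.7 Pa.
Head loss h_f = ΔP/(ρg) = 838.7/(916·9.81) = 0.0933 m.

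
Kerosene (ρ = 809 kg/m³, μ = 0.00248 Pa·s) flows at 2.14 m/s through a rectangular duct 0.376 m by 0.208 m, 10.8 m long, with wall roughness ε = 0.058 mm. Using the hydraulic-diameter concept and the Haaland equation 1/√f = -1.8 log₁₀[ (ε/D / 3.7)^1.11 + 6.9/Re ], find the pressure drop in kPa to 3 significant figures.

Hydraulic diameter D_h = 4A/P = 4·(0.376·0.208)/(2·(0.376+0.208)) = 0.3128/1.168 = 0.2678 m.
Re = ρVD_h/μ = 809·2.14·0.2678/0.00248 = 1.87e+05.
ε/D_h = 5.8e-05/0.2678 = 0.000217; Haaland gives 1/√f = -1.8 log₁₀[2e-05+3.69e-05] = 7.64, so f = 0.01713.
ΔP = f(L/D_h)(ρV²/2) = 0.01713·10.8/0.2678·1852 = 1280 Pa.
ΔP = 1.28 kPa.

ΔP ≈ 1.28 kPa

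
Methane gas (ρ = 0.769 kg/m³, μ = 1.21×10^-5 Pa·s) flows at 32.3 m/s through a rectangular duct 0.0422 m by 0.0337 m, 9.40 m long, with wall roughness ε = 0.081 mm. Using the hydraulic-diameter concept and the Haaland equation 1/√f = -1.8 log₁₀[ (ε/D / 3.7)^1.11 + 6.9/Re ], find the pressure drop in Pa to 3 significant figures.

Hydraulic diameter D_h = 4A/P = 4·(0.0422·0.0337)/(2·(0.0422+0.0337)) = 0.005689/0.1518 = 0.03747 m.
Re = ρVD_h/μ = 0.769·32.3·0.03747/1.21e-05 = 7.693e+04.
ε/D_h = 8.1e-05/0.03747 = 0.00216; Haaland gives 1/√f = -1.8 log₁₀[0.000258+8.97e-05] = 6.227, so f = 0.02579.
ΔP = f(L/D_h)(ρV²/2) = 0.02579·9.4/0.03747·401.1 = 2595 Pa.

ΔP ≈ 2600 Pa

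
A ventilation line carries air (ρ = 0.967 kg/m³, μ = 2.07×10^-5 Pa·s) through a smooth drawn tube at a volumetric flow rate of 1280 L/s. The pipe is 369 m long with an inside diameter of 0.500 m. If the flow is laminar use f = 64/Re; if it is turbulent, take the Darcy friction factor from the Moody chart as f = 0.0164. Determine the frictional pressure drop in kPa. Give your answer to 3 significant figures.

ΔP ≈ 0.249 kPa

Q = 1280 L/s = 1280/1000 = 1.28 m³/s.
Cross-sectional area A = πD²/4 = π(0.5)²/4 = 0.1963 m²; mean velocity V = Q/A = 1.28/0.1963 = 6.519 m/s.
Reynolds number Re = ρVD/μ = 0.967 · 6.519 · 0.5 / 2.07e-05 = 1.523e+05.
Re > 4000 → turbulent; use the Moody-chart value f = 0.0164.
Darcy-Weisbach: ΔP = f(L/D)(ρV²/2) = 0.0164·(369/0.5)·(0.967·6.519²/2) = 0.0164·738·20.55 = 248.7 Pa.
ΔP = 248.7 Pa = 0.249 kPa.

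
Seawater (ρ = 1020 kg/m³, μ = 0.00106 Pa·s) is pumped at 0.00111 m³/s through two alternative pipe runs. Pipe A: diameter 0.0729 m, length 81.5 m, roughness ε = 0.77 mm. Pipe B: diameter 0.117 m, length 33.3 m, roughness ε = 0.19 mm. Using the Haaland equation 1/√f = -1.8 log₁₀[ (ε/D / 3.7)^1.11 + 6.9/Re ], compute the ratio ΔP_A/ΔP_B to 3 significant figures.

Pipe A: V = Q/A = 0.00111/0.004174 = 0.2659 m/s; Re = 1.866e+04; ε/D = 0.0106; Haaland → f = 0.04146; ΔP_A = f(L/D)(ρV²/2) = 1672 Pa.
Pipe B: V = Q/A = 0.00111/0.01075 = 0.1032 m/s; Re = 1.162e+04; ε/D = 0.00162; Haaland → f = 0.03197; ΔP_B = f(L/D)(ρV²/2) = 49.46 Pa.
ΔP_A/ΔP_B = 1672/49.46 = 33.8.

ΔP_A/ΔP_B ≈ 33.8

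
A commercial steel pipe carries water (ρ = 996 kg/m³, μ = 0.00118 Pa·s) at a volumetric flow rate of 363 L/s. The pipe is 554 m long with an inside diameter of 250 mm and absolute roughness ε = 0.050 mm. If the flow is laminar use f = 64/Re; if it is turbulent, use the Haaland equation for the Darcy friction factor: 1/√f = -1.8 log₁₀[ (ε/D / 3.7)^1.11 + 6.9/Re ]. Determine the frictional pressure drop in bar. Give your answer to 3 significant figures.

Q = 363 L/s = 363/1000 = 0.363 m³/s.
Cross-sectional area A = πD²/4 = π(0.25)²/4 = 0.04909 m²; mean velocity V = Q/A = 0.363/0.04909 = 7.395 m/s.
Reynolds number Re = ρVD/μ = 996 · 7.395 · 0.25 / 0.00118 = 1.56e+06.
Re > 4000 → turbulent. Relative roughness ε/D = 5e-05/0.25 = 0.0002. Haaland: 1/√f = -1.8 log₁₀[(0.0002/3.7)^1.11 + 6.9/1.56e+06] = -1.8 log₁₀[1.83e-05 + 4.42e-06] = 8.357, so f = 0.01432.
Darcy-Weisbach: ΔP = f(L/D)(ρV²/2) = 0.01432·(554/0.25)·(996·7.395²/2) = 0.01432·2216·2.723e+04 = 8.641e+05 Pa.
ΔP = 8.641e+05 Pa = 8.64 bar.

ΔP ≈ 8.64 bar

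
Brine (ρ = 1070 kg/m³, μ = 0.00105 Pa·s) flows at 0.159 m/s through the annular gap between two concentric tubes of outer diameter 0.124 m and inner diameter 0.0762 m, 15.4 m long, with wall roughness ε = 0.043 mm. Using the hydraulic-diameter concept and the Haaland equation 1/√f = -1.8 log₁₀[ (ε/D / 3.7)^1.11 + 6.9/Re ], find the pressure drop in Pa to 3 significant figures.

ΔP ≈ 149 Pa

Hydraulic diameter D_h = 4A/P = D_o - D_i = 0.124 - 0.0762 = 0.0478 m.
Re = ρVD_h/μ = 1070·0.159·0.0478/0.00105 = 7745.
ε/D_h = 4.3e-05/0.0478 = 0.0009; Haaland gives 1/√f = -1.8 log₁₀[9.73e-05+0.000891] = 5.409, so f = 0.03418.
ΔP = f(L/D_h)(ρV²/2) = 0.03418·15.4/0.0478·13.53 = 148.9 Pa.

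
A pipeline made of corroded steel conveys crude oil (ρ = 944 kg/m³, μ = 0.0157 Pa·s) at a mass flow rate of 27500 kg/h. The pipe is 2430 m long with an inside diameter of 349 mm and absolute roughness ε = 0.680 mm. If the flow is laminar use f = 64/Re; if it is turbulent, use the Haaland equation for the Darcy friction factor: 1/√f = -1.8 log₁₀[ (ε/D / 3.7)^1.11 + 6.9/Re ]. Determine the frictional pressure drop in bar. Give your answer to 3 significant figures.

ṁ = 27500 kg/h = 27500/3600 = 7.639 kg/s.
A = πD²/4 = π(0.349)²/4 = 0.09566 m²; mean velocity V = ṁ/(ρA) = 7.639/(944 · 0.09566) = 0.08459 m/s.
Reynolds number Re = ρVD/μ = 944 · 0.08459 · 0.349 / 0.0157 = 1775.
Re < 2300 → laminar flow, so f = 64/Re = 64/1775 = 0.03605 (the turbulent correlation is not needed).
Darcy-Weisbach: ΔP = f(L/D)(ρV²/2) = 0.03605·(2430/0.349)·(944·0.08459²/2) = 0.03605·6963·3.377 = 847.9 Pa.
ΔP = 847.9 Pa = 0.00848 bar.

ΔP ≈ 0.00848 bar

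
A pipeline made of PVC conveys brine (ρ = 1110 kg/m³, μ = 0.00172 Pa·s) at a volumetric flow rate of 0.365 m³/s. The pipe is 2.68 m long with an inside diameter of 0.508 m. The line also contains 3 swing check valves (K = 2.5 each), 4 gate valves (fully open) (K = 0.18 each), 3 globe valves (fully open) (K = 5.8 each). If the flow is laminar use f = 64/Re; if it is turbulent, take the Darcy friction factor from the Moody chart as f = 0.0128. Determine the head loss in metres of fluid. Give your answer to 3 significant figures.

h_f ≈ 4.25 m

Cross-sectional area A = πD²/4 = π(0.508)²/4 = 0.2027 m²; mean velocity V = Q/A = 0.365/0.2027 = 1.801 m/s.
Reynolds number Re = ρVD/μ = 1110 · 1.801 · 0.508 / 0.00172 = 5.904e+05.
Re > 4000 → turbulent; use the Moody-chart value f = 0.0128.
Total minor-loss coefficient ΣK = 3·2.5 + 4·0.18 + 3·5.8 = 25.6.
ΔP = [f·L/D + ΣK]·(ρV²/2) = [0.0128·2.68/0.508 + 25.6]·(1110·1.801²/2) = [0.06753 + 25.6]·1800 = 4.623e+04 Pa.
Head loss h_f = ΔP/(ρg) = 4.623e+04/(1110·9.81) = 4.25 m.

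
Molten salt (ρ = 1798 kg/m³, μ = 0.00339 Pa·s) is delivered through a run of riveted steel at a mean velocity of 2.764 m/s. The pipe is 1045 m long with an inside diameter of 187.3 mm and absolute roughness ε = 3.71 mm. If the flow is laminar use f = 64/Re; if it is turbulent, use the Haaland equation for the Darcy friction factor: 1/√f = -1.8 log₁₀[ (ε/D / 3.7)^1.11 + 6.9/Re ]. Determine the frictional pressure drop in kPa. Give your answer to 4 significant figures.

Reynolds number Re = ρVD/μ = 1798 · 2.764 · 0.1873 / 0.00339 = 2.746e+05.
Re > 4000 → turbulent. Relative roughness ε/D = 0.00371/0.1873 = 0.0198. Haaland: 1/√f = -1.8 log₁₀[(0.0198/3.7)^1.11 + 6.9/2.746e+05] = -1.8 log₁₀[0.00301 + 2.51e-05] = 4.532, so f = 0.04869.
Darcy-Weisbach: ΔP = f(L/D)(ρV²/2) = 0.04869·(1045/0.1873)·(1798·2.764²/2) = 0.04869·5579·6868 = 1.866e+06 Pa.
ΔP = 1.866e+06 Pa = 1866 kPa.

ΔP ≈ 1866 kPa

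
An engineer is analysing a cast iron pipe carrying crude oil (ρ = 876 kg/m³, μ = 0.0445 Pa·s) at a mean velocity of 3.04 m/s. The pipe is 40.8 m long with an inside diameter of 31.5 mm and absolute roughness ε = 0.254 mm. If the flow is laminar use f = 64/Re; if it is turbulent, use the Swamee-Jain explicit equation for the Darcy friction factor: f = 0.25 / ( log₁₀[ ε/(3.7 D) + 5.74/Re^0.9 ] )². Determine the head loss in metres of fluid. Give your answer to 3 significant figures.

h_f ≈ 20.7 m

Reynolds number Re = ρVD/μ = 876 · 3.04 · 0.0315 / 0.0445 = 1885.
Re < 2300 → laminar flow, so f = 64/Re = 64/1885 = 0.03395 (the turbulent correlation is not needed).
Darcy-Weisbach: ΔP = f(L/D)(ρV²/2) = 0.03395·(40.8/0.0315)·(876·3.04²/2) = 0.03395·1295·4048 = 1.78e+05 Pa.
Head loss h_f = ΔP/(ρg) = 1.78e+05/(876·9.81) = 20.7 m.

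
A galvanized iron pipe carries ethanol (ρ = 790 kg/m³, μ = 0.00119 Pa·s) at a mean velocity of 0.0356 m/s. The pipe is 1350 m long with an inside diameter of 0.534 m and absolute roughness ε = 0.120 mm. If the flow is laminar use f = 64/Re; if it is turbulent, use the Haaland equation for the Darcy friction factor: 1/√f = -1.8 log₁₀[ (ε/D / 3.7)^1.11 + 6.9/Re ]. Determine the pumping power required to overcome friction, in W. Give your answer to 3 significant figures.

Reynolds number Re = ρVD/μ = 790 · 0.0356 · 0.534 / 0.00119 = 1.262e+04.
Re > 4000 → turbulent. Relative roughness ε/D = 0.00012/0.534 = 0.000225. Haaland: 1/√f = -1.8 log₁₀[(0.000225/3.7)^1.11 + 6.9/1.262e+04] = -1.8 log₁₀[2.09e-05 + 0.000547] = 5.843, so f = 0.02929.
Darcy-Weisbach: ΔP = f(L/D)(ρV²/2) = 0.02929·(1350/0.534)·(790·0.0356²/2) = 0.02929·2528·0.5006 = 37.07 Pa.
Q = V·A = 0.0356·0.224 = 0.007973 m³/s.
Pumping power P = QΔP = 0.007973·37.07 = 0.2956 W = 0.296 W.

P ≈ 0.296 W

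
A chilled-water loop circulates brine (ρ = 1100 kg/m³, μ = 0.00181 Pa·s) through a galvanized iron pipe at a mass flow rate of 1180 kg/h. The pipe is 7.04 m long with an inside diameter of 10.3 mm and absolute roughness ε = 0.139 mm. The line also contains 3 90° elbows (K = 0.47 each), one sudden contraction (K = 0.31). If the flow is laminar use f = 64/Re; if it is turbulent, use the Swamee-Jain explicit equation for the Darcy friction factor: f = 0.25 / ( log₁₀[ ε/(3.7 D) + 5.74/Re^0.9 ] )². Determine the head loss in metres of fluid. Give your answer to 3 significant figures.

ṁ = 1180 kg/h = 1180/3600 = 0.3278 kg/s.
A = πD²/4 = π(0.0103)²/4 = 8.332e-05 m²; mean velocity V = ṁ/(ρA) = 0.3278/(1100 · 8.332e-05) = 3.576 m/s.
Reynolds number Re = ρVD/μ = 1100 · 3.576 · 0.0103 / 0.00181 = 2.239e+04.
Re > 4000 → turbulent. Relative roughness ε/D = 0.000139/0.0103 = 0.0135. Swamee-Jain: f = 0.25/(log₁₀[0.0135/3.7 + 5.74/2.239e+04^0.9])² = 0.25/(log₁₀[0.00365 + 0.000698])² = 0.25/(-2.362)² = 0.04481.
Total minor-loss coefficient ΣK = 3·0.47 + 1·0.31 = 1.72.
ΔP = [f·L/D + ΣK]·(ρV²/2) = [0.04481·7.04/0.0103 + 1.72]·(1100·3.576²/2) = [30.63 + 1.72]·7034 = 2.275e+05 Pa.
Head loss h_f = ΔP/(ρg) = 2.275e+05/(1100·9.81) = 21.1 m.

h_f ≈ 21.1 m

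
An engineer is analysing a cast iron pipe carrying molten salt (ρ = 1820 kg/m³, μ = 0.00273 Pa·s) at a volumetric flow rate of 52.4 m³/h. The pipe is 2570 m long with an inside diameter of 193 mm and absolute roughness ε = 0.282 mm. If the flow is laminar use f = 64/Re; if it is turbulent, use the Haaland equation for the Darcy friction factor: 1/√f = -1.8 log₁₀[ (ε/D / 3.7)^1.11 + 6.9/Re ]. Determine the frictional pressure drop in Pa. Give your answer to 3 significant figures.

Q = 52.4 m³/h = 52.4/3600 = 0.01456 m³/s.
Cross-sectional area A = πD²/4 = π(0.193)²/4 = 0.02926 m²; mean velocity V = Q/A = 0.01456/0.02926 = 0.4975 m/s.
Reynolds number Re = ρVD/μ = 1820 · 0.4975 · 0.193 / 0.00273 = 6.402e+04.
Re > 4000 → turbulent. Relative roughness ε/D = 0.000282/0.193 = 0.00146. Haaland: 1/√f = -1.8 log₁₀[(0.00146/3.7)^1.11 + 6.9/6.402e+04] = -1.8 log₁₀[0.000167 + 0.000108] = 6.41, so f = 0.02433.
Darcy-Weisbach: ΔP = f(L/D)(ρV²/2) = 0.02433·(2570/0.193)·(1820·0.4975²/2) = 0.02433·1.332e+04·225.3 = 7.299e+04 Pa.

ΔP ≈ 73000 Pa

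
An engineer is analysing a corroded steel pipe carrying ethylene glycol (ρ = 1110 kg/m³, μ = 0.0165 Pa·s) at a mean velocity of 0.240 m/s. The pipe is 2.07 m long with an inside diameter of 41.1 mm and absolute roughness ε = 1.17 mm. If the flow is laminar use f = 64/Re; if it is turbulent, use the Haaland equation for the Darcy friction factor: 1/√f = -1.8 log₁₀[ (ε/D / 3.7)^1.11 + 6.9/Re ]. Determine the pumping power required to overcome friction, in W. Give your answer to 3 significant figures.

P ≈ 0.0494 W

Reynolds number Re = ρVD/μ = 1110 · 0.24 · 0.0411 / 0.0165 = 663.6.
Re < 2300 → laminar flow, so f = 64/Re = 64/663.6 = 0.09645 (the turbulent correlation is not needed).
Darcy-Weisbach: ΔP = f(L/D)(ρV²/2) = 0.09645·(2.07/0.0411)·(1110·0.24²/2) = 0.09645·50.36·31.97 = 155.3 Pa.
Q = V·A = 0.24·0.001327 = 0.0003184 m³/s.
Pumping power P = QΔP = 0.0003184·155.3 = 0.04944 W = 0.0494 W.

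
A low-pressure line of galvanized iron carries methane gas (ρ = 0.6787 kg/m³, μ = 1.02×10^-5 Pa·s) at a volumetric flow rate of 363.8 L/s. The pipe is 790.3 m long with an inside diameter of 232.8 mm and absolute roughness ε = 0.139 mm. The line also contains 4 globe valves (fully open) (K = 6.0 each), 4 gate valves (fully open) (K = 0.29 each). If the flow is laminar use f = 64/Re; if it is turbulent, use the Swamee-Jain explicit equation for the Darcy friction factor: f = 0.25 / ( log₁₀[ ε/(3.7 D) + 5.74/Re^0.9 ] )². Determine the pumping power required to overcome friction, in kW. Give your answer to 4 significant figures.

P ≈ 0.8448 kW

Q = 363.8 L/s = 363.8/1000 = 0.3638 m³/s.
Cross-sectional area A = πD²/4 = π(0.2328)²/4 = 0.04257 m²; mean velocity V = Q/A = 0.3638/0.04257 = 8.547 m/s.
Reynolds number Re = ρVD/μ = 0.6787 · 8.547 · 0.2328 / 1.02e-05 = 1.324e+05.
Re > 4000 → turbulent. Relative roughness ε/D = 0.000139/0.2328 = 0.000597. Swamee-Jain: f = 0.25/(log₁₀[0.000597/3.7 + 5.74/1.324e+05^0.9])² = 0.25/(log₁₀[0.000161 + 0.000141])² = 0.25/(-3.519)² = 0.02018.
Total minor-loss coefficient ΣK = 4·6 + 4·0.29 = 25.2.
ΔP = [f·L/D + ΣK]·(ρV²/2) = [0.02018·790.3/0.2328 + 25.2]·(0.6787·8.547²/2) = [68.52 + 25.2]·24.79 = 2322 Pa.
Pumping power P = QΔP = 0.3638·2322 = 844.81 W = 0.8448 kW.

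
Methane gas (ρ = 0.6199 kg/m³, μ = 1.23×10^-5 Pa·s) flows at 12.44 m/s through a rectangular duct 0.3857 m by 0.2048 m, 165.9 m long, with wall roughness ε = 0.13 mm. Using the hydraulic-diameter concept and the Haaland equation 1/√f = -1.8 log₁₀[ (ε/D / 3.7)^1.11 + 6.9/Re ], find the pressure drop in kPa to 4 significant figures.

Hydraulic diameter D_h = 4A/P = 4·(0.3857·0.2048)/(2·(0.3857+0.2048)) = 0.316/1.181 = 0.2675 m.
Re = ρVD_h/μ = 0.6199·12.44·0.2675/1.23e-05 = 1.677e+05.
ε/D_h = 0.00013/0.2675 = 0.000486; Haaland gives 1/√f = -1.8 log₁₀[4.91e-05+4.11e-05] = 7.28, so f = 0.01887.
ΔP = f(L/D_h)(ρV²/2) = 0.01887·165.9/0.2675·47.97 = 561.2 Pa.
ΔP = 0.5612 kPa.

ΔP ≈ 0.5612 kPa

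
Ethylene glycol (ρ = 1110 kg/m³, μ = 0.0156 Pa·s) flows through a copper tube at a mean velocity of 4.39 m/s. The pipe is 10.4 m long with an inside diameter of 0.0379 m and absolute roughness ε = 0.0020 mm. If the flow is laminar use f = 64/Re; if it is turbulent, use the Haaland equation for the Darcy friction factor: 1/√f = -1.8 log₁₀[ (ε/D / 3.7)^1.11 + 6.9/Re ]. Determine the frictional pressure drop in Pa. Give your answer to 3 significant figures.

Reynolds number Re = ρVD/μ = 1110 · 4.39 · 0.0379 / 0.0156 = 1.184e+04.
Re > 4000 → turbulent. Relative roughness ε/D = 2e-06/0.0379 = 5.28e-05. Haaland: 1/√f = -1.8 log₁₀[(5.28e-05/3.7)^1.11 + 6.9/1.184e+04] = -1.8 log₁₀[4.18e-06 + 0.000583] = 5.816, so f = 0.02956.
Darcy-Weisbach: ΔP = f(L/D)(ρV²/2) = 0.02956·(10.4/0.0379)·(1110·4.39²/2) = 0.02956·274.4·1.07e+04 = 8.676e+04 Pa.

ΔP ≈ 86800 Pa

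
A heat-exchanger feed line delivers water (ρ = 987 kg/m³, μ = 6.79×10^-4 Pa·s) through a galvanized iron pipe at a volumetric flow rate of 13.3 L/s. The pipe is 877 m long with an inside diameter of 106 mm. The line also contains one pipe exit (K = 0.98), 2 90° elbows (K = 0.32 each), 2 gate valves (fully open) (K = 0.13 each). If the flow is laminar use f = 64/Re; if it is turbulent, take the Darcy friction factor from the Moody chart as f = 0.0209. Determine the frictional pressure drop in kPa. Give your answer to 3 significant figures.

Q = 13.3 L/s = 13.3/1000 = 0.0133 m³/s.
Cross-sectional area A = πD²/4 = π(0.106)²/4 = 0.008825 m²; mean velocity V = Q/A = 0.0133/0.008825 = 1.507 m/s.
Reynolds number Re = ρVD/μ = 987 · 1.507 · 0.106 / 0.000679 = 2.322e+05.
Re > 4000 → turbulent; use the Moody-chart value f = 0.0209.
Total minor-loss coefficient ΣK = 1·0.98 + 2·0.32 + 2·0.13 = 1.88.
ΔP = [f·L/D + ΣK]·(ρV²/2) = [0.0209·877/0.106 + 1.88]·(987·1.507²/2) = [172.9 + 1.88]·1121 = 1.959e+05 Pa.
ΔP = 1.959e+05 Pa = 196 kPa.

ΔP ≈ 196 kPa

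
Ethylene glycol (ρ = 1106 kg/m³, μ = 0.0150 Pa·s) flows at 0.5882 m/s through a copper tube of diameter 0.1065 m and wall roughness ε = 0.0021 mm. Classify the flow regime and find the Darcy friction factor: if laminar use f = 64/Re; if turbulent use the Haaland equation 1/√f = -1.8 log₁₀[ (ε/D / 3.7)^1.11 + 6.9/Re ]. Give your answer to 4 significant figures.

Re = ρVD/μ = 1106·0.5882·0.1065/0.015 = 4619.
Re > 4000 → turbulent. ε/D = 2.1e-06/0.1065 = 1.97e-05; Haaland: 1/√f = -1.8 log₁₀[1.4e-06 + 0.00149] = 5.086, so f = 0.03867.

f ≈ 0.03867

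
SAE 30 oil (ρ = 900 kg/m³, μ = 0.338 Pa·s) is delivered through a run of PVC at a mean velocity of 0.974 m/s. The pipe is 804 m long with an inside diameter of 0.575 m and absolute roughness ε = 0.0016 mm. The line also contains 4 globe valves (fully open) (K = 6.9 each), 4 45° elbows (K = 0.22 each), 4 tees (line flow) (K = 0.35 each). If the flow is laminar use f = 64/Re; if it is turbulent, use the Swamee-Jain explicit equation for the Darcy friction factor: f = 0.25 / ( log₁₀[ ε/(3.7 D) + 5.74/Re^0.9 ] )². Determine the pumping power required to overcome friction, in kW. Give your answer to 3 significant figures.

P ≈ 9.71 kW

Reynolds number Re = ρVD/μ = 900 · 0.974 · 0.575 / 0.338 = 1491.
Re < 2300 → laminar flow, so f = 64/Re = 64/1491 = 0.04292 (the turbulent correlation is not needed).
Total minor-loss coefficient ΣK = 4·6.9 + 4·0.22 + 4·0.35 = 29.9.
ΔP = [f·L/D + ΣK]·(ρV²/2) = [0.04292·804/0.575 + 29.9]·(900·0.974²/2) = [60.01 + 29.9]·426.9 = 3.837e+04 Pa.
Q = V·A = 0.974·0.2597 = 0.2529 m³/s.
Pumping power P = QΔP = 0.2529·3.837e+04 = 9706 W = 9.71 kW.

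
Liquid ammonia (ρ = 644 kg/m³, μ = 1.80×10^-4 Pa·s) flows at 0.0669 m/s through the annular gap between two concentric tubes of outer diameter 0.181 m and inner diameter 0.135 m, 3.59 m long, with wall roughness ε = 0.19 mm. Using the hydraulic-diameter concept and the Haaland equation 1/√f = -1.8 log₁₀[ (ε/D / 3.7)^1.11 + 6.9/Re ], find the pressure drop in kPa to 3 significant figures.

Hydraulic diameter D_h = 4A/P = D_o - D_i = 0.181 - 0.135 = 0.046 m.
Re = ρVD_h/μ = 644·0.0669·0.046/0.00018 = 1.101e+04.
ε/D_h = 0.00019/0.046 = 0.00413; Haaland gives 1/√f = -1.8 log₁₀[0.000529+0.000627] = 5.287, so f = 0.03577.
ΔP = f(L/D_h)(ρV²/2) = 0.03577·3.59/0.046·1.441 = 4.023 Pa.
ΔP = 0.00402 kPa.

ΔP ≈ 0.00402 kPa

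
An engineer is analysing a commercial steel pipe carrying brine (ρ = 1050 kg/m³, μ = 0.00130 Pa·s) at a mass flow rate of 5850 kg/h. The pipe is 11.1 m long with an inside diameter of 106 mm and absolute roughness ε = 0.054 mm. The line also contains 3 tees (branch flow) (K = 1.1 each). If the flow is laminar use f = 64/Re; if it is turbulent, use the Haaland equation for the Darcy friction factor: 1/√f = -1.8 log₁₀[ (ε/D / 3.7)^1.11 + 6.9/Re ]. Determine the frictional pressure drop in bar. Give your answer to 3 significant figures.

ΔP ≈ 0.00101 bar

ṁ = 5850 kg/h = 5850/3600 = 1.625 kg/s.
A = πD²/4 = π(0.106)²/4 = 0.008825 m²; mean velocity V = ṁ/(ρA) = 1.625/(1050 · 0.008825) = 0.1754 m/s.
Reynolds number Re = ρVD/μ = 1050 · 0.1754 · 0.106 / 0.0013 = 1.501e+04.
Re > 4000 → turbulent. Relative roughness ε/D = 5.4e-05/0.106 = 0.000509. Haaland: 1/√f = -1.8 log₁₀[(0.000509/3.7)^1.11 + 6.9/1.501e+04] = -1.8 log₁₀[5.18e-05 + 0.00046] = 5.924, so f = 0.02849.
Total minor-loss coefficient ΣK = 3·1.1 = 3.3.
ΔP = [f·L/D + ΣK]·(ρV²/2) = [0.02849·11.1/0.106 + 3.3]·(1050·0.1754²/2) = [2.984 + 3.3]·16.15 = 101.5 Pa.
ΔP = 101.5 Pa = 0.00101 bar.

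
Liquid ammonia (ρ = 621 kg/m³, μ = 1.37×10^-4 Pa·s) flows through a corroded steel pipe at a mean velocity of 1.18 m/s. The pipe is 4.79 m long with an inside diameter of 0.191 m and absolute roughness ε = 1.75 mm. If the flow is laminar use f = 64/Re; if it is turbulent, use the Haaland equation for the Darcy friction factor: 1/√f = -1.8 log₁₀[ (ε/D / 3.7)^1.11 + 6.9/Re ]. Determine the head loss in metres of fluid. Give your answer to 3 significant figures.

h_f ≈ 0.0657 m

Reynolds number Re = ρVD/μ = 621 · 1.18 · 0.191 / 0.000137 = 1.022e+06.
Re > 4000 → turbulent. Relative roughness ε/D = 0.00175/0.191 = 0.00916. Haaland: 1/√f = -1.8 log₁₀[(0.00916/3.7)^1.11 + 6.9/1.022e+06] = -1.8 log₁₀[0.00128 + 6.75e-06] = 5.203, so f = 0.03694.
Darcy-Weisbach: ΔP = f(L/D)(ρV²/2) = 0.03694·(4.79/0.191)·(621·1.18²/2) = 0.03694·25.08·432.3 = 400.5 Pa.
Head loss h_f = ΔP/(ρg) = 400.5/(621·9.81) = 0.0657 m.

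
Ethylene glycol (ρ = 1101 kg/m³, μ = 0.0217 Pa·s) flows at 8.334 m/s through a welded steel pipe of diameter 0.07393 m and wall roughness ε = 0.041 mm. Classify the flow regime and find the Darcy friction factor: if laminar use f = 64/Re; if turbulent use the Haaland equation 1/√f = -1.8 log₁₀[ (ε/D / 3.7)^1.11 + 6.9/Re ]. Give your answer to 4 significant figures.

f ≈ 0.02440

Re = ρVD/μ = 1101·8.334·0.07393/0.0217 = 3.126e+04.
Re > 4000 → turbulent. ε/D = 4.1e-05/0.07393 = 0.000555; Haaland: 1/√f = -1.8 log₁₀[5.69e-05 + 0.000221] = 6.402, so f = 0.0244.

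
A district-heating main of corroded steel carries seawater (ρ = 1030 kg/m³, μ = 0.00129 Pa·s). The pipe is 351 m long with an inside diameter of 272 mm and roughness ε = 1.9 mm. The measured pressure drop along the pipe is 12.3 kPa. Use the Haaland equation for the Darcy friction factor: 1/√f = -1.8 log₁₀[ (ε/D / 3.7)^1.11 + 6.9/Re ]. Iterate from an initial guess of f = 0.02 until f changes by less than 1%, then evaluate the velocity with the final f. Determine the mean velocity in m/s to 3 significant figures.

V ≈ 0.736 m/s

Rearranging Darcy-Weisbach: V = √(2·ΔP·D/(f·L·ρ)). With ε/D = 0.0019/0.272 = 0.00699, iterate starting from f = 0.02:
  f = 0.02 → V = √(2·1.23e+04·0.272/(0.02·351·1030)) = 0.962 m/s; Re = ρVD/μ = 2.089e+05; f → 0.03409
  f = 0.03409 → V = 0.7368 m/s; Re = 1.6e+05; f → 0.03419
Converged (Δf/f < 1%). With the final f = 0.03419: V = √(2·1.23e+04·0.272/(0.03419·351·1030)) = 0.7357 m/s.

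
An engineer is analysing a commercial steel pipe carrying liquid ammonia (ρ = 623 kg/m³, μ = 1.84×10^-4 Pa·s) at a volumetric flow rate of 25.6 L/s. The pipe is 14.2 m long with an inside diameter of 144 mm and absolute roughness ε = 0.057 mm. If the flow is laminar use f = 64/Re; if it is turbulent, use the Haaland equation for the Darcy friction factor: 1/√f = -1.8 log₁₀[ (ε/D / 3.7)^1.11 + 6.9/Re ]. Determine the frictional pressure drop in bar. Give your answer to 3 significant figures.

ΔP ≈ 0.0126 bar

Q = 25.6 L/s = 25.6/1000 = 0.0256 m³/s.
Cross-sectional area A = πD²/4 = π(0.144)²/4 = 0.01629 m²; mean velocity V = Q/A = 0.0256/0.01629 = 1.572 m/s.
Reynolds number Re = ρVD/μ = 623 · 1.572 · 0.144 / 0.000184 = 7.664e+05.
Re > 4000 → turbulent. Relative roughness ε/D = 5.7e-05/0.144 = 0.000396. Haaland: 1/√f = -1.8 log₁₀[(0.000396/3.7)^1.11 + 6.9/7.664e+05] = -1.8 log₁₀[3.91e-05 + 9e-06] = 7.772, so f = 0.01656.
Darcy-Weisbach: ΔP = f(L/D)(ρV²/2) = 0.01656·(14.2/0.144)·(623·1.572²/2) = 0.01656·98.61·769.7 = 1257 Pa.
ΔP = 1257 Pa = 0.0126 bar.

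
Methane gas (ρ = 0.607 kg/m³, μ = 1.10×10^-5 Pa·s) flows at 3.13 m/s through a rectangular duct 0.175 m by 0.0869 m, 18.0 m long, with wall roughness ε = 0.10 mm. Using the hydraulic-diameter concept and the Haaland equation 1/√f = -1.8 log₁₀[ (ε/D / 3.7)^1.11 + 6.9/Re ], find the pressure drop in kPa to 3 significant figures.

ΔP ≈ 0.0126 kPa

Hydraulic diameter D_h = 4A/P = 4·(0.175·0.0869)/(2·(0.175+0.0869)) = 0.06083/0.5238 = 0.1161 m.
Re = ρVD_h/μ = 0.607·3.13·0.1161/1.1e-05 = 2.006e+04.
ε/D_h = 0.0001/0.1161 = 0.000861; Haaland gives 1/√f = -1.8 log₁₀[9.27e-05+0.000344] = 6.048, so f = 0.02734.
ΔP = f(L/D_h)(ρV²/2) = 0.02734·18/0.1161·2.973 = 12.6 Pa.
ΔP = 0.0126 kPa.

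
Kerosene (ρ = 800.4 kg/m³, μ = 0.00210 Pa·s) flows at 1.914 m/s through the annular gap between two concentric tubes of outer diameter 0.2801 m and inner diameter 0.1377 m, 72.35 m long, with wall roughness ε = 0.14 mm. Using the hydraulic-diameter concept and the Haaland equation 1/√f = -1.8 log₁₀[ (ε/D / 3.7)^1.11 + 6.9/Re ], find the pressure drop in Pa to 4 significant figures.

Hydraulic diameter D_h = 4A/P = D_o - D_i = 0.2801 - 0.1377 = 0.1424 m.
Re = ρVD_h/μ = 800.4·1.914·0.1424/0.0021 = 1.039e+05.
ε/D_h = 0.00014/0.1424 = 0.000983; Haaland gives 1/√f = -1.8 log₁₀[0.000107+6.64e-05] = 6.768, so f = 0.02183.
ΔP = f(L/D_h)(ρV²/2) = 0.02183·72.35/0.1424·1466 = 1.626e+04 Pa.

ΔP ≈ 16260 Pa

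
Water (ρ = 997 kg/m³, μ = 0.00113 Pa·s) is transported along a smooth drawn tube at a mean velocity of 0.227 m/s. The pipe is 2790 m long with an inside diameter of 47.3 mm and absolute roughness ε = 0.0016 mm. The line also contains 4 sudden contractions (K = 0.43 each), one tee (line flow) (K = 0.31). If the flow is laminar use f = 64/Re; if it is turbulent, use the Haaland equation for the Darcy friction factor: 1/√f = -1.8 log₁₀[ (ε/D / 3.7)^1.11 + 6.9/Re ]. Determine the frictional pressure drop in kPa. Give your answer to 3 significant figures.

Reynolds number Re = ρVD/μ = 997 · 0.227 · 0.0473 / 0.00113 = 9473.
Re > 4000 → turbulent. Relative roughness ε/D = 1.6e-06/0.0473 = 3.38e-05. Haaland: 1/√f = -1.8 log₁₀[(3.38e-05/3.7)^1.11 + 6.9/9473] = -1.8 log₁₀[2.55e-06 + 0.000728] = 5.645, so f = 0.03138.
Total minor-loss coefficient ΣK = 4·0.43 + 1·0.31 = 2.03.
ΔP = [f·L/D + ΣK]·(ρV²/2) = [0.03138·2790/0.0473 + 2.03]·(997·0.227²/2) = [1851 + 2.03]·25.69 = 4.76e+04 Pa.
ΔP = 4.76e+04 Pa = 47.6 kPa.

ΔP ≈ 47.6 kPa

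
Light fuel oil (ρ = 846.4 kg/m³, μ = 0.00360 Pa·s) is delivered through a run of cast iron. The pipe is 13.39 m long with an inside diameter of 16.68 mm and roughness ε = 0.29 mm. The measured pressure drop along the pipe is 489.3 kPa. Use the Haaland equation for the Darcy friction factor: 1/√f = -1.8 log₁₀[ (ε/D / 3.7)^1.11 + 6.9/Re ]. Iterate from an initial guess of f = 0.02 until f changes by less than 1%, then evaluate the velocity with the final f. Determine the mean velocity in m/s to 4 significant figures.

Rearranging Darcy-Weisbach: V = √(2·ΔP·D/(f·L·ρ)). With ε/D = 0.00029/0.01668 = 0.0174, iterate starting from f = 0.02:
  f = 0.02 → V = √(2·4.893e+05·0.01668/(0.02·13.39·846.4)) = 8.486 m/s; Re = ρVD/μ = 3.328e+04; f → 0.04743
  f = 0.04743 → V = 5.51 m/s; Re = 2.161e+04; f → 0.04807
  f = 0.04807 → V = 5.474 m/s; Re = 2.147e+04; f → 0.04808
Converged (Δf/f < 1%). With the final f = 0.04808: V = √(2·4.893e+05·0.01668/(0.04808·13.39·846.4)) = 5.473 m/s.

V ≈ 5.473 m/s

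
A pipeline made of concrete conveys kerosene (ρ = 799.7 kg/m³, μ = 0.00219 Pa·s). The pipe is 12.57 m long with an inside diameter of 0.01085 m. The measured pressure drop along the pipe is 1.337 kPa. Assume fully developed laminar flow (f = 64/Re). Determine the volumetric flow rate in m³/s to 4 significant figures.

Q ≈ 1.652×10^-5 m³/s

For laminar flow, f = 64/Re with Re = ρVD/μ, so Darcy-Weisbach reduces to ΔP = 32μLV/D². Solving for V: V = ΔP·D²/(32μL) = 1337·(0.01085)²/(32·0.00219·12.57) = 0.1787 m/s.
Check: Re = ρVD/μ = 799.7·0.1787·0.01085/0.00219 = 707.9 < 2300, so the laminar assumption holds.
Q = V·A = 0.1787·(π/4·0.01085²) = 1.652e-05 m³/s = 1.652×10^-5 m³/s.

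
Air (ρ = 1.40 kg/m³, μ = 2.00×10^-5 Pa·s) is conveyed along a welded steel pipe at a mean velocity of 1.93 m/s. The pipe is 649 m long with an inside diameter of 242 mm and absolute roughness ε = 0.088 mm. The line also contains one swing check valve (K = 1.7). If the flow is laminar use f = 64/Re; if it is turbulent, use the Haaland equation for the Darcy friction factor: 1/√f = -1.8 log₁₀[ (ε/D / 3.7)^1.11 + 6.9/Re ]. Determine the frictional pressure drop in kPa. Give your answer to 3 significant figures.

Reynolds number Re = ρVD/μ = 1.4 · 1.93 · 0.242 / 2e-05 = 3.269e+04.
Re > 4000 → turbulent. Relative roughness ε/D = 8.8e-05/0.242 = 0.000364. Haaland: 1/√f = -1.8 log₁₀[(0.000364/3.7)^1.11 + 6.9/3.269e+04] = -1.8 log₁₀[3.56e-05 + 0.000211] = 6.494, so f = 0.02371.
Total minor-loss coefficient ΣK = 1·1.7 = 1.7.
ΔP = [f·L/D + ΣK]·(ρV²/2) = [0.02371·649/0.242 + 1.7]·(1.4·1.93²/2) = [63.59 + 1.7]·2.607 = 170.2 Pa.
ΔP = 170.2 Pa = 0.170 kPa.

ΔP ≈ 0.170 kPa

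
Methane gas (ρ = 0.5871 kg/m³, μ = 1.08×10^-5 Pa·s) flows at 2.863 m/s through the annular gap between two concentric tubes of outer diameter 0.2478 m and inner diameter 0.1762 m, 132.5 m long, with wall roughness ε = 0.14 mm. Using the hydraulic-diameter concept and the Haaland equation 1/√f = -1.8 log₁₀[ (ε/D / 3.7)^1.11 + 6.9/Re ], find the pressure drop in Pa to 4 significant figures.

ΔP ≈ 145.7 Pa

Hydraulic diameter D_h = 4A/P = D_o - D_i = 0.2478 - 0.1762 = 0.0716 m.
Re = ρVD_h/μ = 0.5871·2.863·0.0716/1.08e-05 = 1.114e+04.
ε/D_h = 0.00014/0.0716 = 0.00196; Haaland gives 1/√f = -1.8 log₁₀[0.00023+0.000619] = 5.527, so f = 0.03273.
ΔP = f(L/D_h)(ρV²/2) = 0.03273·132.5/0.0716·2.406 = 145.7 Pa.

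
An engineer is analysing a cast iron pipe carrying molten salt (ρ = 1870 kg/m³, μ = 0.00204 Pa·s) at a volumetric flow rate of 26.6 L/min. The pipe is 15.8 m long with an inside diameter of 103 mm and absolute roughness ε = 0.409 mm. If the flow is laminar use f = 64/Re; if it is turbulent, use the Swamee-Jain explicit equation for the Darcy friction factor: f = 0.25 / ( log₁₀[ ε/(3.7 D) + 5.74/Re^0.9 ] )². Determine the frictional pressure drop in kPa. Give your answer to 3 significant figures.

Q = 26.6 L/min = 26.6/60000 = 0.0004433 m³/s.
Cross-sectional area A = πD²/4 = π(0.103)²/4 = 0.008332 m²; mean velocity V = Q/A = 0.0004433/0.008332 = 0.05321 m/s.
Reynolds number Re = ρVD/μ = 1870 · 0.05321 · 0.103 / 0.00204 = 5024.
Re > 4000 → turbulent. Relative roughness ε/D = 0.000409/0.103 = 0.00397. Swamee-Jain: f = 0.25/(log₁₀[0.00397/3.7 + 5.74/5024^0.9])² = 0.25/(log₁₀[0.00107 + 0.00268])² = 0.25/(-2.426)² = 0.04249.
Darcy-Weisbach: ΔP = f(L/D)(ρV²/2) = 0.04249·(15.8/0.103)·(1870·0.05321²/2) = 0.04249·153.4·2.647 = 17.25 Pa.
ΔP = 17.25 Pa = 0.0173 kPa.

ΔP ≈ 0.0173 kPa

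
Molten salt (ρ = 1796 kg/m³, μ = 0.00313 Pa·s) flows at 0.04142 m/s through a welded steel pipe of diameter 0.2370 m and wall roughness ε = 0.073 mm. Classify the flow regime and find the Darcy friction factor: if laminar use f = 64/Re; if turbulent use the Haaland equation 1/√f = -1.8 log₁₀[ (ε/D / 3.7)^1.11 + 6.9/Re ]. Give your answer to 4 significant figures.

f ≈ 0.03666

Re = ρVD/μ = 1796·0.04142·0.237/0.00313 = 5633.
Re > 4000 → turbulent. ε/D = 7.3e-05/0.237 = 0.000308; Haaland: 1/√f = -1.8 log₁₀[2.96e-05 + 0.00122] = 5.223, so f = 0.03666.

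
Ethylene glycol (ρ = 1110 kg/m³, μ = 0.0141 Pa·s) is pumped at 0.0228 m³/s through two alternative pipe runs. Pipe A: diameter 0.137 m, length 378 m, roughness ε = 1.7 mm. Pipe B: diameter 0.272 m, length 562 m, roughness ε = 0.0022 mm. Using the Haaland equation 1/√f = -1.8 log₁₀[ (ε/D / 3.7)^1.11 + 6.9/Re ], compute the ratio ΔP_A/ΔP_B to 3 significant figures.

ΔP_A/ΔP_B ≈ 28.0

Pipe A: V = Q/A = 0.0228/0.01474 = 1.547 m/s; Re = 1.668e+04; ε/D = 0.0124; Haaland → f = 0.04374; ΔP_A = f(L/D)(ρV²/2) = 1.602e+05 Pa.
Pipe B: V = Q/A = 0.0228/0.05811 = 0.3924 m/s; Re = 8402; ε/D = 8.09e-06; Haaland → f = 0.03242; ΔP_B = f(L/D)(ρV²/2) = 5725 Pa.
ΔP_A/ΔP_B = 1.602e+05/5725 = 28.0.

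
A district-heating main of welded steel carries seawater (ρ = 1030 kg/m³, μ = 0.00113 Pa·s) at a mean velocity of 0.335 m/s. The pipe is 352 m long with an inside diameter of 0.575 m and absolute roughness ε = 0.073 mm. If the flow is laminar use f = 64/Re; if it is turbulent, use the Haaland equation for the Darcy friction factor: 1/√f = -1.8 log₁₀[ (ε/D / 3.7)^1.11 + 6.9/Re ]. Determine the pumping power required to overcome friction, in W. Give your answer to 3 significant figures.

P ≈ 51.4 W

Reynolds number Re = ρVD/μ = 1030 · 0.335 · 0.575 / 0.00113 = 1.756e+05.
Re > 4000 → turbulent. Relative roughness ε/D = 7.3e-05/0.575 = 0.000127. Haaland: 1/√f = -1.8 log₁₀[(0.000127/3.7)^1.11 + 6.9/1.756e+05] = -1.8 log₁₀[1.11e-05 + 3.93e-05] = 7.736, so f = 0.01671.
Darcy-Weisbach: ΔP = f(L/D)(ρV²/2) = 0.01671·(352/0.575)·(1030·0.335²/2) = 0.01671·612.2·57.8 = 591.2 Pa.
Q = V·A = 0.335·0.2597 = 0.08699 m³/s.
Pumping power P = QΔP = 0.08699·591.2 = 51.43 W = 51.4 W.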